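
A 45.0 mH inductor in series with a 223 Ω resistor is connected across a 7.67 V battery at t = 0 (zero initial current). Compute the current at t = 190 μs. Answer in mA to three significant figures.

I ≈ 21.0 mA

τ = L/R = 4.500×10^-2/223 = 2.018×10^-4 s; final current I_∞ = ε/R = 7.67/223 = 3.439×10^-2 A.
I(t) = I_∞(1 − e^(−t/τ)) with t/τ = 0.942.
I = (3.439×10^-2)(1 − e^(−0.942)) = 2.098×10^-2 A.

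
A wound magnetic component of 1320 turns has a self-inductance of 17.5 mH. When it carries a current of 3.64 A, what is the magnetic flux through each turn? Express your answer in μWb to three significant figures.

Φ_B ≈ 48.3 μWb

From L = NΦ_B/I, the flux per turn is Φ_B = LI/N.
Φ_B = (1.750×10^-2 H)(3.64 A)/1320 = 4.826×10^-5 Wb.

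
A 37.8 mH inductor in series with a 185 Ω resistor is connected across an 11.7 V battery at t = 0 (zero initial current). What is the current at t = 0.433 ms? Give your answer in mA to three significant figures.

I ≈ 55.6 mA

τ = L/R = 3.780×10^-2/185 = 2.043×10^-4 s; final current I_∞ = ε/R = 11.7/185 = 6.324×10^-2 A.
I(t) = I_∞(1 − e^(−t/τ)) with t/τ = 2.119.
I = (6.324×10^-2)(1 − e^(−2.119)) = 5.5646×10^-2 A.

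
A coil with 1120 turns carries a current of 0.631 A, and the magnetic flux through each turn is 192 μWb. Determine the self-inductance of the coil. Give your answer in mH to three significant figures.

Self-inductance is defined by L = NΦ_B/I (flux linkage over current).
L = (1120)(1.920×10^-4 Wb)/(0.631 A) = 0.3408 H.

L ≈ 341 mH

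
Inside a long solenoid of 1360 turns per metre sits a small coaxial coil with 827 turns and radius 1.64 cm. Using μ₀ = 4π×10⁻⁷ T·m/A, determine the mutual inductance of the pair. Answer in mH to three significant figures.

M ≈ 1.19 mH

The outer solenoid produces a uniform field B₁ = μ₀n₁I₁ across the inner coil,
so the flux linkage is N₂Φ = N₂B₁A₂ = μ₀n₁N₂A₂·I₁, giving M = μ₀n₁N₂A₂.
A₂ = πr² = π(1.640×10^-2 m)² = 8.450×10^-4 m².
M = (4π×10⁻⁷)(1360)(827)(8.450×10^-4) = 1.194×10^-3 H.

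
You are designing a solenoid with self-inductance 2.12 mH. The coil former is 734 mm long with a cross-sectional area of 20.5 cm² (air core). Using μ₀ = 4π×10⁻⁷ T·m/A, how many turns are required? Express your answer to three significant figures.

N ≈ 777 turns

A = 20.5 cm² = 2.050×10^-3 m².
From L = μ₀N²A/ℓ, N = √(Lℓ / (μ₀A)).
N = √[(2.120×10^-3)(0.734) / ((4π×10⁻⁷)×2.050×10^-3)] = √(6.040×10^5) ≈ 777.2.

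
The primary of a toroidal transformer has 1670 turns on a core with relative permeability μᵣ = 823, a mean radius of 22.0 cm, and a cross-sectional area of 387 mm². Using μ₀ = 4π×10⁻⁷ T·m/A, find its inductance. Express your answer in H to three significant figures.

L ≈ 0.808 H

For a thin toroid, L = μ₀μᵣN²A/(2πR).
L = (4π×10⁻⁷)(823)(1670)²(3.870×10^-4) / (2π×0.22 m) = 0.8075 H.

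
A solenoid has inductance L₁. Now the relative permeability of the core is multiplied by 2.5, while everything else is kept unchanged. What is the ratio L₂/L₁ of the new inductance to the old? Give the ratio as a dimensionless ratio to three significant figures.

L₂/L₁ = 2.50

For a solenoid, L ∝ μᵣN²A/ℓ.
L₂/L₁ = (2.5) = 2.50.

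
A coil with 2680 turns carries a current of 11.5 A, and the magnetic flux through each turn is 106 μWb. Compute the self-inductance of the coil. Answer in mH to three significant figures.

L ≈ 24.7 mH

Self-inductance is defined by L = NΦ_B/I (flux linkage over current).
L = (2680)(1.060×10^-4 Wb)/(11.5 A) = 2.470×10^-2 H.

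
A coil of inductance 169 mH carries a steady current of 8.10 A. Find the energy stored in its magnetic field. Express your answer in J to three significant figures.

Stored magnetic energy: U = ½LI².
U = ½(0.169 H)(8.10 A)² = 5.544 J.

U ≈ 5.54 J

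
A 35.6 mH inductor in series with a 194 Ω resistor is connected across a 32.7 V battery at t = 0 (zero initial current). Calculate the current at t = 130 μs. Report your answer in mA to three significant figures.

I ≈ 85.6 mA

τ = L/R = 3.560×10^-2/194 = 1.835×10^-4 s; final current I_∞ = ε/R = 32.7/194 = 0.1686 A.
I(t) = I_∞(1 − e^(−t/τ)) with t/τ = 0.708.
I = (0.1686)(1 − e^(−0.708)) = 8.556×10^-2 A.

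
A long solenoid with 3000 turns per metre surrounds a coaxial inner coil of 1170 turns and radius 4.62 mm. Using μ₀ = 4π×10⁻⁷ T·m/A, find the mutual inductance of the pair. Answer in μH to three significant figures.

M ≈ 296 μH

The outer solenoid produces a uniform field B₁ = μ₀n₁I₁ across the inner coil,
so the flux linkage is N₂Φ = N₂B₁A₂ = μ₀n₁N₂A₂·I₁, giving M = μ₀n₁N₂A₂.
A₂ = πr² = π(4.620×10^-3 m)² = 6.706×10^-5 m².
M = (4π×10⁻⁷)(3000)(1170)(6.706×10^-5) = 2.958×10^-4 H.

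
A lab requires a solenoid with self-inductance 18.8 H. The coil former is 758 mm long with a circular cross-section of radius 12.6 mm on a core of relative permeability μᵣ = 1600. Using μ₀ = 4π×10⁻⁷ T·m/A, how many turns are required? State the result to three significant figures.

A = πr² = π(1.260×10^-2 m)² = 4.988×10^-4 m².
From L = μ₀μᵣN²A/ℓ, N = √(Lℓ / (μ₀μᵣA)).
N = √[(18.8)(0.758) / ((4π×10⁻⁷)(1600)×4.988×10^-4)] = √(1.421×10^7) ≈ 3769.7.

N ≈ 3770 turns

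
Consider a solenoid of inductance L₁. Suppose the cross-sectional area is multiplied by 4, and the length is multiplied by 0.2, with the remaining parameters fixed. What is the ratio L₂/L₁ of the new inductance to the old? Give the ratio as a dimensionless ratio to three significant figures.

L₂/L₁ = 20.0

For a solenoid, L ∝ μᵣN²A/ℓ.
L₂/L₁ = (4) × (0.2)^-1 = 20.0.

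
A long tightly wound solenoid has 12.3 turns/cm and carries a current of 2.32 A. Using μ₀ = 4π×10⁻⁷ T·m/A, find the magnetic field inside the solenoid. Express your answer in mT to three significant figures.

Inside a long solenoid, B = μ₀nI.
B = (4π×10⁻⁷)(1.230×10^3 m⁻¹)(2.32 A) = 3.586×10^-3 T.

B ≈ 3.59 mT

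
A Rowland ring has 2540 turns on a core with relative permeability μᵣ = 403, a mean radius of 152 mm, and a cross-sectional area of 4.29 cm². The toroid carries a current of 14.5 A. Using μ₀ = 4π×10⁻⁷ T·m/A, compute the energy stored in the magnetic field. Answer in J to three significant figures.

L = μ₀μᵣN²A/(2πR) = (4π×10⁻⁷)(403)(2540)²(4.290×10^-4)/(2π×0.152) = 1.468 H.
U = ½LI² = ½(1.468)(14.5)² = 154.3 J.

U ≈ 154 J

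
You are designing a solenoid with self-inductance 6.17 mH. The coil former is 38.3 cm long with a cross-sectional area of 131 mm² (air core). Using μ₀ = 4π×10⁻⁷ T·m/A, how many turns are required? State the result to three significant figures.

N ≈ 3790 turns

A = 131 mm² = 1.310×10^-4 m².
From L = μ₀N²A/ℓ, N = √(Lℓ / (μ₀A)).
N = √[(6.170×10^-3)(0.383) / ((4π×10⁻⁷)×1.310×10^-4)] = √(1.435×10^7) ≈ 3788.8.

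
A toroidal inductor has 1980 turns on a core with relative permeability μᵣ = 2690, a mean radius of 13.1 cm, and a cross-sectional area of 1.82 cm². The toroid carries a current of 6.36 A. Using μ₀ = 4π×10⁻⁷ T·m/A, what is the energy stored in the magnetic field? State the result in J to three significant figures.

U ≈ 59.3 J

L = μ₀μᵣN²A/(2πR) = (4π×10⁻⁷)(2690)(1980)²(1.820×10^-4)/(2π×0.131) = 2.93 H.
U = ½LI² = ½(2.93)(6.36)² = 59.26 J.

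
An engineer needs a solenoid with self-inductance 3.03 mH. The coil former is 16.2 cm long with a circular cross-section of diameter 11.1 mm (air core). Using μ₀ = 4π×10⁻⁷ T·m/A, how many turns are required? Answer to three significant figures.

N ≈ 2010 turns

A = π(d/2)² = π(5.550×10^-3 m)² = 9.677×10^-5 m².
From L = μ₀N²A/ℓ, N = √(Lℓ / (μ₀A)).
N = √[(3.030×10^-3)(0.162) / ((4π×10⁻⁷)×9.677×10^-5)] = √(4.037×10^6) ≈ 2009.1.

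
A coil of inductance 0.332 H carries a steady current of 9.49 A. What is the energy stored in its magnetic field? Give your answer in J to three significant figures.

U ≈ 14.9 J

Stored magnetic energy: U = ½LI².
U = ½(0.332 H)(9.49 A)² = 14.94998 J.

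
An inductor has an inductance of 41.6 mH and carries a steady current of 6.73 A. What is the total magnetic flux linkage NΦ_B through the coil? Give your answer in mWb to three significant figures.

NΦ_B ≈ 280 mWb

From L = NΦ_B/I, the flux linkage is NΦ_B = LI.
NΦ_B = (4.160×10^-2 H)(6.73 A) = 0.28 Wb.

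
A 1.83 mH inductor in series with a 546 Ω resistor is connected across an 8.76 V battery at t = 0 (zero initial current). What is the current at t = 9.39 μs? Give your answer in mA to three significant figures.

I ≈ 15.1 mA

τ = L/R = 1.830×10^-3/546 = 3.352×10^-6 s; final current I_∞ = ε/R = 8.76/546 = 1.604×10^-2 A.
I(t) = I_∞(1 − e^(−t/τ)) with t/τ = 2.802.
I = (1.604×10^-2)(1 − e^(−2.802)) = 1.507×10^-2 A.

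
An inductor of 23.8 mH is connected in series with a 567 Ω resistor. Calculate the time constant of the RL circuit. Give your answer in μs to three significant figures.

τ ≈ 42.0 μs

τ = L/R = (2.380×10^-2 H)/(567 Ω) = 4.198×10^-5 s.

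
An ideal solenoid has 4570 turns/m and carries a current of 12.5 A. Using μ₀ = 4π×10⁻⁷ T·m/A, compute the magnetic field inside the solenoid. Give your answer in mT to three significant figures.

B ≈ 71.8 mT

Inside a long solenoid, B = μ₀nI.
B = (4π×10⁻⁷)(4.570×10^3 m⁻¹)(12.5 A) = 7.179×10^-2 T.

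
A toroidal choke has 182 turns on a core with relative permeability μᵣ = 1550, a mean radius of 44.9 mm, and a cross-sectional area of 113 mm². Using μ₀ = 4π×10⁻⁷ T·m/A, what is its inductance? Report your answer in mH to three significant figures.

For a thin toroid, L = μ₀μᵣN²A/(2πR).
L = (4π×10⁻⁷)(1550)(182)²(1.130×10^-4) / (2π×4.490×10^-2 m) = 2.584×10^-2 H.

L ≈ 25.8 mH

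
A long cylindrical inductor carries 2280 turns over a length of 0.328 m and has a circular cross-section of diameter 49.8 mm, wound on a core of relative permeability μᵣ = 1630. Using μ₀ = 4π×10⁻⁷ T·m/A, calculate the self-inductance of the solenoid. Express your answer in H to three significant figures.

A = π(d/2)² = π(2.490×10^-2 m)² = 1.948×10^-3 m².
For a long solenoid, L = μ₀μᵣN²A/ℓ.
L = (4π×10⁻⁷)(1630)(2280)²(1.948×10^-3)/(0.328 m) = 63.23 H.

L ≈ 63.2 H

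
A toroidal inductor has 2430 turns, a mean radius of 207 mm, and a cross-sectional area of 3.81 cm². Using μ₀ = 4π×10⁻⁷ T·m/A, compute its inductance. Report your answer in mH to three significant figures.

For a thin toroid, L = μ₀N²A/(2πR).
L = (4π×10⁻⁷)(2430)²(3.810×10^-4) / (2π×0.207 m) = 2.174×10^-3 H.

L ≈ 2.17 mH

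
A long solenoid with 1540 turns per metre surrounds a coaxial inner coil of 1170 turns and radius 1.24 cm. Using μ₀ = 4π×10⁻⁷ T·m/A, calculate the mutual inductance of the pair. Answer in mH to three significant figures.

M ≈ 1.09 mH

The outer solenoid produces a uniform field B₁ = μ₀n₁I₁ across the inner coil,
so the flux linkage is N₂Φ = N₂B₁A₂ = μ₀n₁N₂A₂·I₁, giving M = μ₀n₁N₂A₂.
A₂ = πr² = π(1.240×10^-2 m)² = 4.831×10^-4 m².
M = (4π×10⁻⁷)(1540)(1170)(4.831×10^-4) = 1.094×10^-3 H.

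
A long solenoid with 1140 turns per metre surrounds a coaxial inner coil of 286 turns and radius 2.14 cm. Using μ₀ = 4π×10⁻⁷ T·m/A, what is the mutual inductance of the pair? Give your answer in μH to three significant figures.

The outer solenoid produces a uniform field B₁ = μ₀n₁I₁ across the inner coil,
so the flux linkage is N₂Φ = N₂B₁A₂ = μ₀n₁N₂A₂·I₁, giving M = μ₀n₁N₂A₂.
A₂ = πr² = π(2.140×10^-2 m)² = 1.439×10^-3 m².
M = (4π×10⁻⁷)(1140)(286)(1.439×10^-3) = 5.8947×10^-4 H.

M ≈ 589 μH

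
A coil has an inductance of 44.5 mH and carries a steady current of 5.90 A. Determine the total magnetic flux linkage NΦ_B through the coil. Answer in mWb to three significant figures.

NΦ_B ≈ 263 mWb

From L = NΦ_B/I, the flux linkage is NΦ_B = LI.
NΦ_B = (4.450×10^-2 H)(5.90 A) = 0.2626 Wb.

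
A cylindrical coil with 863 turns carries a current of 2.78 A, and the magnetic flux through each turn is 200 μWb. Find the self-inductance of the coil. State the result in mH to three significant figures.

L ≈ 62.1 mH

Self-inductance is defined by L = NΦ_B/I (flux linkage over current).
L = (863)(2.000×10^-4 Wb)/(2.78 A) = 6.209×10^-2 H.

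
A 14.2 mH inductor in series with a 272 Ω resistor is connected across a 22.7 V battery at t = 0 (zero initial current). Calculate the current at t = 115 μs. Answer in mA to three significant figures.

I ≈ 74.2 mA

τ = L/R = 1.420×10^-2/272 = 5.221×10^-5 s; final current I_∞ = ε/R = 22.7/272 = 8.346×10^-2 A.
I(t) = I_∞(1 − e^(−t/τ)) with t/τ = 2.203.
I = (8.346×10^-2)(1 − e^(−2.203)) = 7.423×10^-2 A.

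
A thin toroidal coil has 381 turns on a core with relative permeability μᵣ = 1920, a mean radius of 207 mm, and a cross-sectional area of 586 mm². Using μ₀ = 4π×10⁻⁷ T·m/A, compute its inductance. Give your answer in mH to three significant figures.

L ≈ 158 mH

For a thin toroid, L = μ₀μᵣN²A/(2πR).
L = (4π×10⁻⁷)(1920)(381)²(5.860×10^-4) / (2π×0.207 m) = 0.1578 H.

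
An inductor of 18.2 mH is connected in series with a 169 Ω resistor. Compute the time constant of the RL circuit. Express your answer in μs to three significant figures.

τ = L/R = (1.820×10^-2 H)/(169 Ω) = 1.077×10^-4 s.

τ ≈ 108 μs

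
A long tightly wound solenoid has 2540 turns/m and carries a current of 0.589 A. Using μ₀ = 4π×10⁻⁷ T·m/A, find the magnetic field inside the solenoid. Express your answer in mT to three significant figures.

B ≈ 1.88 mT

Inside a long solenoid, B = μ₀nI.
B = (4π×10⁻⁷)(2.540×10^3 m⁻¹)(0.589 A) = 1.880×10^-3 T.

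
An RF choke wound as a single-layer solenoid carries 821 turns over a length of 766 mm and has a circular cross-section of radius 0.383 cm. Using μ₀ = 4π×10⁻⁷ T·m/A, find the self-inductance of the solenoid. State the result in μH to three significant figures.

L ≈ 51.0 μH

A = πr² = π(3.830×10^-3 m)² = 4.608×10^-5 m².
For a long solenoid, L = μ₀N²A/ℓ.
L = (4π×10⁻⁷)(821)²(4.608×10^-5)/(0.766 m) = 5.096×10^-5 H.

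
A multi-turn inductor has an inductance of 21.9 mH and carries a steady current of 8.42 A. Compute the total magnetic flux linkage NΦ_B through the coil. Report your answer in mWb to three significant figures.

From L = NΦ_B/I, the flux linkage is NΦ_B = LI.
NΦ_B = (2.190×10^-2 H)(8.42 A) = 0.1844 Wb.

NΦ_B ≈ 184 mWb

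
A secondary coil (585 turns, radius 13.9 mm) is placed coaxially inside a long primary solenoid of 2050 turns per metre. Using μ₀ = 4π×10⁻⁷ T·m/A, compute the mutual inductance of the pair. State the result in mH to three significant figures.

The outer solenoid produces a uniform field B₁ = μ₀n₁I₁ across the inner coil,
so the flux linkage is N₂Φ = N₂B₁A₂ = μ₀n₁N₂A₂·I₁, giving M = μ₀n₁N₂A₂.
A₂ = πr² = π(1.390×10^-2 m)² = 6.070×10^-4 m².
M = (4π×10⁻⁷)(2050)(585)(6.070×10^-4) = 9.147×10^-4 H.

M ≈ 0.915 mH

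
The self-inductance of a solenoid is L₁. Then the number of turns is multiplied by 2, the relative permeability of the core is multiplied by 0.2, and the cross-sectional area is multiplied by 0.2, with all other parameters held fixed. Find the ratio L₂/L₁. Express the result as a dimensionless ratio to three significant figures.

L₂/L₁ = 0.160

For a solenoid, L ∝ μᵣN²A/ℓ.
L₂/L₁ = (2)^2 × (0.2) × (0.2) = 0.160.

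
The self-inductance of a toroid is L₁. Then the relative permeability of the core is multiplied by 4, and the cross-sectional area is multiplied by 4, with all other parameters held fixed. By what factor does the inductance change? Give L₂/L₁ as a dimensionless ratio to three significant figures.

L₂/L₁ = 16.0

For a toroid, L ∝ μᵣN²A/R.
L₂/L₁ = (4) × (4) = 16.0.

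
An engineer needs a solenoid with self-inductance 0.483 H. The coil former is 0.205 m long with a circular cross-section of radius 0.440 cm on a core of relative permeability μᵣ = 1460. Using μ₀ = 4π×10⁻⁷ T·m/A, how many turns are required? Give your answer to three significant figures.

N ≈ 942 turns

A = πr² = π(4.400×10^-3 m)² = 6.082×10^-5 m².
From L = μ₀μᵣN²A/ℓ, N = √(Lℓ / (μ₀μᵣA)).
N = √[(0.483)(0.205) / ((4π×10⁻⁷)(1460)×6.082×10^-5)] = √(8.873×10^5) ≈ 942.0.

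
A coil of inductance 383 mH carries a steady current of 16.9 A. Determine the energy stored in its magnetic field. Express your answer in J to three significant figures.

U ≈ 54.7 J

Stored magnetic energy: U = ½LI².
U = ½(0.383 H)(16.9 A)² = 54.69 J.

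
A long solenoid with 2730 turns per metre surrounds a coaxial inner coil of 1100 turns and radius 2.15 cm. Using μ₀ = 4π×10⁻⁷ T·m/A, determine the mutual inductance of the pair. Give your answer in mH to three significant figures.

M ≈ 5.48 mH

The outer solenoid produces a uniform field B₁ = μ₀n₁I₁ across the inner coil,
so the flux linkage is N₂Φ = N₂B₁A₂ = μ₀n₁N₂A₂·I₁, giving M = μ₀n₁N₂A₂.
A₂ = πr² = π(2.150×10^-2 m)² = 1.452×10^-3 m².
M = (4π×10⁻⁷)(2730)(1100)(1.452×10^-3) = 5.480×10^-3 H.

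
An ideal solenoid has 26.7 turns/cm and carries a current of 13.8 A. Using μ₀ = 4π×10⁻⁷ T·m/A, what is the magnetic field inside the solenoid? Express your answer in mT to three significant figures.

Inside a long solenoid, B = μ₀nI.
B = (4π×10⁻⁷)(2.670×10^3 m⁻¹)(13.8 A) = 4.630×10^-2 T.

B ≈ 46.3 mT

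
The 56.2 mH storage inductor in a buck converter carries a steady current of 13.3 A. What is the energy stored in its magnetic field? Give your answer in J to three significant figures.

U ≈ 4.97 J

Stored magnetic energy: U = ½LI².
U = ½(5.620×10^-2 H)(13.3 A)² = 4.971 J.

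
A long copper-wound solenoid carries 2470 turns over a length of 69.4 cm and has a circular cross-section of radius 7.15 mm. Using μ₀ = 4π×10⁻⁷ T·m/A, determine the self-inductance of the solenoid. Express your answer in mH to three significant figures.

L ≈ 1.77 mH

A = πr² = π(7.150×10^-3 m)² = 1.606×10^-4 m².
For a long solenoid, L = μ₀N²A/ℓ.
L = (4π×10⁻⁷)(2470)²(1.606×10^-4)/(0.694 m) = 1.774×10^-3 H.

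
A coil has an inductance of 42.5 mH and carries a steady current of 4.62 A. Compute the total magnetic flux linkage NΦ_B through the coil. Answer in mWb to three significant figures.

From L = NΦ_B/I, the flux linkage is NΦ_B = LI.
NΦ_B = (4.250×10^-2 H)(4.62 A) = 0.1964 Wb.

NΦ_B ≈ 196 mWb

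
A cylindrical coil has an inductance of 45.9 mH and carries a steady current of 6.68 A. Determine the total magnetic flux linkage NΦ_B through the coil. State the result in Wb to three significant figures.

NΦ_B ≈ 0.307 Wb

From L = NΦ_B/I, the flux linkage is NΦ_B = LI.
NΦ_B = (4.590×10^-2 H)(6.68 A) = 0.3066 Wb.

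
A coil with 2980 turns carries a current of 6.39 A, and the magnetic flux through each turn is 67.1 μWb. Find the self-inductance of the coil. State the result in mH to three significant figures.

L ≈ 31.3 mH

Self-inductance is defined by L = NΦ_B/I (flux linkage over current).
L = (2980)(6.710×10^-5 Wb)/(6.39 A) = 3.129×10^-2 H.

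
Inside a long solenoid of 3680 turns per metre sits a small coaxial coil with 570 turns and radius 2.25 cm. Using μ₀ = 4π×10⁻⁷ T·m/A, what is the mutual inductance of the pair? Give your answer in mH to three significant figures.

M ≈ 4.19 mH

The outer solenoid produces a uniform field B₁ = μ₀n₁I₁ across the inner coil,
so the flux linkage is N₂Φ = N₂B₁A₂ = μ₀n₁N₂A₂·I₁, giving M = μ₀n₁N₂A₂.
A₂ = πr² = π(2.250×10^-2 m)² = 1.590×10^-3 m².
M = (4π×10⁻⁷)(3680)(570)(1.590×10^-3) = 4.192×10^-3 H.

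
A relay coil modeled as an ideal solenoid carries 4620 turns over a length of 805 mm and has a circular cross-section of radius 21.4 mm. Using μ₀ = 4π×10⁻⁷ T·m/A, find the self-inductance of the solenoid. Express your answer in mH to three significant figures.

L ≈ 47.9 mH

A = πr² = π(2.140×10^-2 m)² = 1.439×10^-3 m².
For a long solenoid, L = μ₀N²A/ℓ.
L = (4π×10⁻⁷)(4620)²(1.439×10^-3)/(0.805 m) = 4.794×10^-2 H.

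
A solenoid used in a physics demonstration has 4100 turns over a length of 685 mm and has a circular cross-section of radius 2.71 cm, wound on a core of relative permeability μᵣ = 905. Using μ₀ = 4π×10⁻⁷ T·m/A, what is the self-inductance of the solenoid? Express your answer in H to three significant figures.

L ≈ 64.4 H

A = πr² = π(2.710×10^-2 m)² = 2.307×10^-3 m².
For a long solenoid, L = μ₀μᵣN²A/ℓ.
L = (4π×10⁻⁷)(905)(4100)²(2.307×10^-3)/(0.685 m) = 64.39 H.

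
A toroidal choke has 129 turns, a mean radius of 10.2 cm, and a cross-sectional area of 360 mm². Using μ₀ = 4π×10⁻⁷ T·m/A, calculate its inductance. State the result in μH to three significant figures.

For a thin toroid, L = μ₀N²A/(2πR).
L = (4π×10⁻⁷)(129)²(3.600×10^-4) / (2π×0.102 m) = 1.1747×10^-5 H.

L ≈ 11.7 μH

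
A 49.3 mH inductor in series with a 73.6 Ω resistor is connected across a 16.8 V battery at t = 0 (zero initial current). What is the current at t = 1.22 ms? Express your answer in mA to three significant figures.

I ≈ 191 mA

τ = L/R = 4.930×10^-2/73.6 = 6.698×10^-4 s; final current I_∞ = ε/R = 16.8/73.6 = 0.2283 A.
I(t) = I_∞(1 − e^(−t/τ)) with t/τ = 1.821.
I = (0.2283)(1 − e^(−1.821)) = 0.1913 A.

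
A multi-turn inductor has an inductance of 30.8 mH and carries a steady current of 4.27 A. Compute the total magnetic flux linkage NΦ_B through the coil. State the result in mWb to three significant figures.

NΦ_B ≈ 132 mWb

From L = NΦ_B/I, the flux linkage is NΦ_B = LI.
NΦ_B = (3.080×10^-2 H)(4.27 A) = 0.1315 Wb.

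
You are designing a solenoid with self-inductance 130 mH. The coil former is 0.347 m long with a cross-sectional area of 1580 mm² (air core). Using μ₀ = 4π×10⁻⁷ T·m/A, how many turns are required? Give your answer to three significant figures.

N ≈ 4770 turns

A = 1580 mm² = 1.580×10^-3 m².
From L = μ₀N²A/ℓ, N = √(Lℓ / (μ₀A)).
N = √[(0.13)(0.347) / ((4π×10⁻⁷)×1.580×10^-3)] = √(2.272×10^7) ≈ 4766.5.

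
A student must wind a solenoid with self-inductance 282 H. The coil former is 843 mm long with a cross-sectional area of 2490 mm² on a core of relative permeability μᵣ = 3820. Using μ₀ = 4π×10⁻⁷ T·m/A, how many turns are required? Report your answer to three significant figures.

N ≈ 4460 turns

A = 2490 mm² = 2.490×10^-3 m².
From L = μ₀μᵣN²A/ℓ, N = √(Lℓ / (μ₀μᵣA)).
N = √[(282)(0.843) / ((4π×10⁻⁷)(3820)×2.490×10^-3)] = √(1.989×10^7) ≈ 4459.7.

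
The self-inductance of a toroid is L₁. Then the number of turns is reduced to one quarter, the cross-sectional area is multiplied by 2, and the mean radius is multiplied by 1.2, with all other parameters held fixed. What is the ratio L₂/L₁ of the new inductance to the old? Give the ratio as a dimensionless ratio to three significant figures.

L₂/L₁ = 0.104

For a toroid, L ∝ μᵣN²A/R.
L₂/L₁ = (0.25)^2 × (2) × (1.2)^-1 = 0.104.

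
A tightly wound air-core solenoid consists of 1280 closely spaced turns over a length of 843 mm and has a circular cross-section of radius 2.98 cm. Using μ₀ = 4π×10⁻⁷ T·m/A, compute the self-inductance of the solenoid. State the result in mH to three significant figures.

L ≈ 6.81 mH

A = πr² = π(2.980×10^-2 m)² = 2.790×10^-3 m².
For a long solenoid, L = μ₀N²A/ℓ.
L = (4π×10⁻⁷)(1280)²(2.790×10^-3)/(0.843 m) = 6.814×10^-3 H.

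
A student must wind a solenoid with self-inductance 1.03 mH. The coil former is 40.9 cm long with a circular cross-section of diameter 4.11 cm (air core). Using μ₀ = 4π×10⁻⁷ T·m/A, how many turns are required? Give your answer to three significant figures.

N ≈ 503 turns

A = π(d/2)² = π(2.055×10^-2 m)² = 1.327×10^-3 m².
From L = μ₀N²A/ℓ, N = √(Lℓ / (μ₀A)).
N = √[(1.030×10^-3)(0.409) / ((4π×10⁻⁷)×1.327×10^-3)] = √(2.527×10^5) ≈ 502.7.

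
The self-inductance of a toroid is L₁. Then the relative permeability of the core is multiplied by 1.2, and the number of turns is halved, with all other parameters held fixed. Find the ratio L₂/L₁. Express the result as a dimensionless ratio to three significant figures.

L₂/L₁ = 0.300

For a toroid, L ∝ μᵣN²A/R.
L₂/L₁ = (1.2) × (0.5)^2 = 0.300.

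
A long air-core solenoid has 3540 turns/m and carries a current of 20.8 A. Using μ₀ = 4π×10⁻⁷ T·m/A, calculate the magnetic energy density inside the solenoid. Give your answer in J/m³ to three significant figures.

B = μ₀nI = (4π×10⁻⁷)(3.540×10^3)(20.8) = 9.253×10^-2 T.
u = B²/(2μ₀) = (9.253×10^-2)²/(2×4π×10⁻⁷) = 3.407×10^3 J/m³.

u ≈ 3410 J/m³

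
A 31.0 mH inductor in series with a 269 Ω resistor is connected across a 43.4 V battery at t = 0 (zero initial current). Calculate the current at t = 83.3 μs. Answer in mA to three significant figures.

τ = L/R = 3.100×10^-2/269 = 1.152×10^-4 s; final current I_∞ = ε/R = 43.4/269 = 0.1613 A.
I(t) = I_∞(1 − e^(−t/τ)) with t/τ = 0.723.
I = (0.1613)(1 − e^(−0.723)) = 8.303×10^-2 A.

I ≈ 83.0 mA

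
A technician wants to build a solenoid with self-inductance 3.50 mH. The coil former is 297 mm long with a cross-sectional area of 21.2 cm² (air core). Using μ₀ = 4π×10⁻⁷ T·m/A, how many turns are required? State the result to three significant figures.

N ≈ 625 turns

A = 21.2 cm² = 2.120×10^-3 m².
From L = μ₀N²A/ℓ, N = √(Lℓ / (μ₀A)).
N = √[(3.500×10^-3)(0.297) / ((4π×10⁻⁷)×2.120×10^-3)] = √(3.902×10^5) ≈ 624.7.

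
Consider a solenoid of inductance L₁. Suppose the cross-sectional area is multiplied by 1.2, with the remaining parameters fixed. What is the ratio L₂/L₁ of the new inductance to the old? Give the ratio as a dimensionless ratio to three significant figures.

For a solenoid, L ∝ μᵣN²A/ℓ.
L₂/L₁ = (1.2) = 1.20.

L₂/L₁ = 1.20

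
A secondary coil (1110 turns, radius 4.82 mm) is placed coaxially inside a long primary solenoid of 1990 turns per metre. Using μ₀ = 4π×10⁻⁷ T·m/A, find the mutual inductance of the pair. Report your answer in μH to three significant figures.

M ≈ 203 μH

The outer solenoid produces a uniform field B₁ = μ₀n₁I₁ across the inner coil,
so the flux linkage is N₂Φ = N₂B₁A₂ = μ₀n₁N₂A₂·I₁, giving M = μ₀n₁N₂A₂.
A₂ = πr² = π(4.820×10^-3 m)² = 7.299×10^-5 m².
M = (4π×10⁻⁷)(1990)(1110)(7.299×10^-5) = 2.026×10^-4 H.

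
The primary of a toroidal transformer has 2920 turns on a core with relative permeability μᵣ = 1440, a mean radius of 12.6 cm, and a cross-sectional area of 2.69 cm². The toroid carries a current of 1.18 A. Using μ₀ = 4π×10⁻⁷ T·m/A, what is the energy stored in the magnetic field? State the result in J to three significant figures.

U ≈ 3.65 J

L = μ₀μᵣN²A/(2πR) = (4π×10⁻⁷)(1440)(2920)²(2.690×10^-4)/(2π×0.126) = 5.243 H.
U = ½LI² = ½(5.243)(1.18)² = 3.65 J.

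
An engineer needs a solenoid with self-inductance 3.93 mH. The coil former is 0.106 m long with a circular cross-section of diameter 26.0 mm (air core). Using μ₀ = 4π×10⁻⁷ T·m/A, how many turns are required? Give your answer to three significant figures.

A = π(d/2)² = π(1.300×10^-2 m)² = 5.309×10^-4 m².
From L = μ₀N²A/ℓ, N = √(Lℓ / (μ₀A)).
N = √[(3.930×10^-3)(0.106) / ((4π×10⁻⁷)×5.309×10^-4)] = √(6.244×10^5) ≈ 790.2.

N ≈ 790 turns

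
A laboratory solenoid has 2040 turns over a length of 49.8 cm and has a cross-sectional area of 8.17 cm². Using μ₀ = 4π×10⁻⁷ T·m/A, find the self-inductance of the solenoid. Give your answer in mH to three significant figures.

A = 8.17 cm² = 8.170×10^-4 m².
For a long solenoid, L = μ₀N²A/ℓ.
L = (4π×10⁻⁷)(2040)²(8.170×10^-4)/(0.498 m) = 8.580×10^-3 H.

L ≈ 8.58 mH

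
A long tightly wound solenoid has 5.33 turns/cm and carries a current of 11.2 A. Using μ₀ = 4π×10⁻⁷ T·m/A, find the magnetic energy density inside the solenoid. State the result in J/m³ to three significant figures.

B = μ₀nI = (4π×10⁻⁷)(533)(11.2) = 7.502×10^-3 T.
u = B²/(2μ₀) = (7.502×10^-3)²/(2×4π×10⁻⁷) = 22.39 J/m³.

u ≈ 22.4 J/m³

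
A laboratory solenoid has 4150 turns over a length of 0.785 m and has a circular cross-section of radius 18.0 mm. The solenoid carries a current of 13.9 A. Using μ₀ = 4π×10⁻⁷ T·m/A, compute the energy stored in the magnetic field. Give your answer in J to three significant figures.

U ≈ 2.71 J

A = πr² = π(1.800×10^-2 m)² = 1.018×10^-3 m².
L = μ₀N²A/ℓ = (4π×10⁻⁷)(4150)²(1.018×10^-3)/(0.785) = 2.806×10^-2 H.
U = ½LI² = ½(2.806×10^-2)(13.9)² = 2.711 J.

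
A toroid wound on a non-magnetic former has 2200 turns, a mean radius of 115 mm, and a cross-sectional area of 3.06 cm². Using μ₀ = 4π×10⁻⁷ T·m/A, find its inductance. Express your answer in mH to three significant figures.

L ≈ 2.58 mH

For a thin toroid, L = μ₀N²A/(2πR).
L = (4π×10⁻⁷)(2200)²(3.060×10^-4) / (2π×0.115 m) = 2.576×10^-3 H.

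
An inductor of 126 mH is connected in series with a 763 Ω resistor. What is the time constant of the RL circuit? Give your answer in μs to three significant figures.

τ ≈ 165 μs

τ = L/R = (0.126 H)/(763 Ω) = 1.651×10^-4 s.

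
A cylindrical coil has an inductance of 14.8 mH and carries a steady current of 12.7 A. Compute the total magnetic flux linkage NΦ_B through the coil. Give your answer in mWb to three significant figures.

From L = NΦ_B/I, the flux linkage is NΦ_B = LI.
NΦ_B = (1.480×10^-2 H)(12.7 A) = 0.188 Wb.

NΦ_B ≈ 188 mWb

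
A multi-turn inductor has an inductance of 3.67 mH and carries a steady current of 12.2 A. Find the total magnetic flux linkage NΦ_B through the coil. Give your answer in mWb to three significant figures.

From L = NΦ_B/I, the flux linkage is NΦ_B = LI.
NΦ_B = (3.670×10^-3 H)(12.2 A) = 4.477×10^-2 Wb.

NΦ_B ≈ 44.8 mWb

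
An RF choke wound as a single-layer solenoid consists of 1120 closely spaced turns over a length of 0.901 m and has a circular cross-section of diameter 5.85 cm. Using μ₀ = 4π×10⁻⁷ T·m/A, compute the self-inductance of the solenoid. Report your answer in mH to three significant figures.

A = π(d/2)² = π(2.925×10^-2 m)² = 2.688×10^-3 m².
For a long solenoid, L = μ₀N²A/ℓ.
L = (4π×10⁻⁷)(1120)²(2.688×10^-3)/(0.901 m) = 4.702×10^-3 H.

L ≈ 4.70 mH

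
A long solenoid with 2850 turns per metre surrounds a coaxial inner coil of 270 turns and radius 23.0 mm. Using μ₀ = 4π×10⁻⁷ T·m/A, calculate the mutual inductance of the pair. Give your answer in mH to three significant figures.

The outer solenoid produces a uniform field B₁ = μ₀n₁I₁ across the inner coil,
so the flux linkage is N₂Φ = N₂B₁A₂ = μ₀n₁N₂A₂·I₁, giving M = μ₀n₁N₂A₂.
A₂ = πr² = π(2.300×10^-2 m)² = 1.662×10^-3 m².
M = (4π×10⁻⁷)(2850)(270)(1.662×10^-3) = 1.607×10^-3 H.

M ≈ 1.61 mH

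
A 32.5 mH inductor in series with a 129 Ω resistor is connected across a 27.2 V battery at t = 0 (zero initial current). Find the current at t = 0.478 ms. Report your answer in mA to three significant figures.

τ = L/R = 3.250×10^-2/129 = 2.519×10^-4 s; final current I_∞ = ε/R = 27.2/129 = 0.2109 A.
I(t) = I_∞(1 − e^(−t/τ)) with t/τ = 1.897.
I = (0.2109)(1 − e^(−1.897)) = 0.1792 A.

I ≈ 179 mA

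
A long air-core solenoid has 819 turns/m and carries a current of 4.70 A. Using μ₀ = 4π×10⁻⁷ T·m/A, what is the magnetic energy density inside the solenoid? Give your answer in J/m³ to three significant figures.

u ≈ 9.31 J/m³

B = μ₀nI = (4π×10⁻⁷)(819)(4.70) = 4.837×10^-3 T.
u = B²/(2μ₀) = (4.837×10^-3)²/(2×4π×10⁻⁷) = 9.31 J/m³.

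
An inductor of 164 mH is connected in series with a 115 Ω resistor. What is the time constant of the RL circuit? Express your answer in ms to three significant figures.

τ ≈ 1.43 ms

τ = L/R = (0.164 H)/(115 Ω) = 1.426×10^-3 s.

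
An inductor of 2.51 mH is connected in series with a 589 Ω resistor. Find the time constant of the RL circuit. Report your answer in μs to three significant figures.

τ ≈ 4.26 μs

τ = L/R = (2.510×10^-3 H)/(589 Ω) = 4.261×10^-6 s.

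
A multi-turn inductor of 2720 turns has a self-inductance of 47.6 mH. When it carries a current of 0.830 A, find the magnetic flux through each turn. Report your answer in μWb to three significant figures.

From L = NΦ_B/I, the flux per turn is Φ_B = LI/N.
Φ_B = (4.760×10^-2 H)(0.830 A)/2720 = 1.452×10^-5 Wb.

Φ_B ≈ 14.5 μWb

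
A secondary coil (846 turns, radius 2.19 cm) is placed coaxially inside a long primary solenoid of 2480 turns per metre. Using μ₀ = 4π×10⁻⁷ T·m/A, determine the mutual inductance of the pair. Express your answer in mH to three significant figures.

The outer solenoid produces a uniform field B₁ = μ₀n₁I₁ across the inner coil,
so the flux linkage is N₂Φ = N₂B₁A₂ = μ₀n₁N₂A₂·I₁, giving M = μ₀n₁N₂A₂.
A₂ = πr² = π(2.190×10^-2 m)² = 1.507×10^-3 m².
M = (4π×10⁻⁷)(2480)(846)(1.507×10^-3) = 3.973×10^-3 H.

M ≈ 3.97 mH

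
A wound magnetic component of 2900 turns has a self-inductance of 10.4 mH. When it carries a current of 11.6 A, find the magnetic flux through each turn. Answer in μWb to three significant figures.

Φ_B ≈ 41.6 μWb

From L = NΦ_B/I, the flux per turn is Φ_B = LI/N.
Φ_B = (1.040×10^-2 H)(11.6 A)/2900 = 4.160×10^-5 Wb.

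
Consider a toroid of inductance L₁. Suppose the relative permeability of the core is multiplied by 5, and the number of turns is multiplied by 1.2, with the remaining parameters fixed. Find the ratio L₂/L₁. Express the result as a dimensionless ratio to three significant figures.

For a toroid, L ∝ μᵣN²A/R.
L₂/L₁ = (5) × (1.2)^2 = 7.20.

L₂/L₁ = 7.20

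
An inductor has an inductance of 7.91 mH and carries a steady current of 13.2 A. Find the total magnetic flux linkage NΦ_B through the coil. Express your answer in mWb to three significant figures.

NΦ_B ≈ 104 mWb

From L = NΦ_B/I, the flux linkage is NΦ_B = LI.
NΦ_B = (7.910×10^-3 H)(13.2 A) = 0.1044 Wb.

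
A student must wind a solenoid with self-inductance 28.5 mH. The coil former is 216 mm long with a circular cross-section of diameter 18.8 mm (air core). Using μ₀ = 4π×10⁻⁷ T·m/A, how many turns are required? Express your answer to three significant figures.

N ≈ 4200 turns

A = π(d/2)² = π(9.400×10^-3 m)² = 2.776×10^-4 m².
From L = μ₀N²A/ℓ, N = √(Lℓ / (μ₀A)).
N = √[(2.850×10^-2)(0.216) / ((4π×10⁻⁷)×2.776×10^-4)] = √(1.7647×10^7) ≈ 4200.9.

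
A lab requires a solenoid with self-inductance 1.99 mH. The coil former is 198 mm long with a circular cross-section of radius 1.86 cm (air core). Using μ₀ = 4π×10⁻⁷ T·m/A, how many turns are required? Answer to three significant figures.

N ≈ 537 turns

A = πr² = π(1.860×10^-2 m)² = 1.087×10^-3 m².
From L = μ₀N²A/ℓ, N = √(Lℓ / (μ₀A)).
N = √[(1.990×10^-3)(0.198) / ((4π×10⁻⁷)×1.087×10^-3)] = √(2.8849×10^5) ≈ 537.1.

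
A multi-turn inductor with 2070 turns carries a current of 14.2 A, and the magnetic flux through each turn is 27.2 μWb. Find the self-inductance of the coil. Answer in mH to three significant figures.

L ≈ 3.97 mH

Self-inductance is defined by L = NΦ_B/I (flux linkage over current).
L = (2070)(2.720×10^-5 Wb)/(14.2 A) = 3.965×10^-3 H.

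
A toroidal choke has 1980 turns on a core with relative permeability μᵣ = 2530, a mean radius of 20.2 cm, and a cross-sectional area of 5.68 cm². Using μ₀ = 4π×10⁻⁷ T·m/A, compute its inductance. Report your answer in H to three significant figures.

For a thin toroid, L = μ₀μᵣN²A/(2πR).
L = (4π×10⁻⁷)(2530)(1980)²(5.680×10^-4) / (2π×0.202 m) = 5.578 H.

L ≈ 5.58 H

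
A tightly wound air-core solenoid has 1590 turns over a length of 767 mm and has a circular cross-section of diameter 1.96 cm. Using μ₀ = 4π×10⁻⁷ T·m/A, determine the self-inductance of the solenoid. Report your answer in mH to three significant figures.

A = π(d/2)² = π(9.800×10^-3 m)² = 3.017×10^-4 m².
For a long solenoid, L = μ₀N²A/ℓ.
L = (4π×10⁻⁷)(1590)²(3.017×10^-4)/(0.767 m) = 1.250×10^-3 H.

L ≈ 1.25 mH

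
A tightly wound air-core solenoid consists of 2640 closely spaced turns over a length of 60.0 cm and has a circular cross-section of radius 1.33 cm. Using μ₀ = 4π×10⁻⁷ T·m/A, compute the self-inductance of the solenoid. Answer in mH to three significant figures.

L ≈ 8.11 mH

A = πr² = π(1.330×10^-2 m)² = 5.557×10^-4 m².
For a long solenoid, L = μ₀N²A/ℓ.
L = (4π×10⁻⁷)(2640)²(5.557×10^-4)/(0.6 m) = 8.112×10^-3 H.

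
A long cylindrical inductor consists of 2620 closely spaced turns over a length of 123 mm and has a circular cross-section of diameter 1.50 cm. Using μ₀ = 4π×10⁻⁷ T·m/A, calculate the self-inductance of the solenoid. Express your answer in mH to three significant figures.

A = π(d/2)² = π(7.500×10^-3 m)² = 1.767×10^-4 m².
For a long solenoid, L = μ₀N²A/ℓ.
L = (4π×10⁻⁷)(2620)²(1.767×10^-4)/(0.123 m) = 1.239×10^-2 H.

L ≈ 12.4 mH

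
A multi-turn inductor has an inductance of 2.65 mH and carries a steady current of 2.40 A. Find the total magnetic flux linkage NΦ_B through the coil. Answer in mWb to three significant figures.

NΦ_B ≈ 6.36 mWb

From L = NΦ_B/I, the flux linkage is NΦ_B = LI.
NΦ_B = (2.650×10^-3 H)(2.40 A) = 6.360×10^-3 Wb.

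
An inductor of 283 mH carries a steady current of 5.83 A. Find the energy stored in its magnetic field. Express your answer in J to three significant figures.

U ≈ 4.81 J

Stored magnetic energy: U = ½LI².
U = ½(0.283 H)(5.83 A)² = 4.809 J.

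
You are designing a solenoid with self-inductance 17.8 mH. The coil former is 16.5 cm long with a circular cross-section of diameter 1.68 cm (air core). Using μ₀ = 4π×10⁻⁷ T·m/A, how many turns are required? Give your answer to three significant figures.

N ≈ 3250 turns

A = π(d/2)² = π(8.400×10^-3 m)² = 2.217×10^-4 m².
From L = μ₀N²A/ℓ, N = √(Lℓ / (μ₀A)).
N = √[(1.780×10^-2)(0.165) / ((4π×10⁻⁷)×2.217×10^-4)] = √(1.054×10^7) ≈ 3247.1.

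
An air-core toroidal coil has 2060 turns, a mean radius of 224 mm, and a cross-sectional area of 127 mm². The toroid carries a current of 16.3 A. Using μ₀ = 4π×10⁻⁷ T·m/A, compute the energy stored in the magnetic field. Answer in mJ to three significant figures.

U ≈ 63.9 mJ

L = μ₀N²A/(2πR) = (4π×10⁻⁷)(2060)²(1.270×10^-4)/(2π×0.224) = 4.812×10^-4 H.
U = ½LI² = ½(4.812×10^-4)(16.3)² = 6.392×10^-2 J.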